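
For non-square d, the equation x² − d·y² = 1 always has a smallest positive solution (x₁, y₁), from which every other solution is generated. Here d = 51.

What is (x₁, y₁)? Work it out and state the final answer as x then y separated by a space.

50 7

√51 → a₀=7, period (7,14); ℓ=2 even so k=1
k=0  a_k=7  p_k/q_k = 7/1
k=1  a_k=7  p_k/q_k = 50/7
fundamental: x₁=50, y₁=7  (since 2500 − 51·49 = 1)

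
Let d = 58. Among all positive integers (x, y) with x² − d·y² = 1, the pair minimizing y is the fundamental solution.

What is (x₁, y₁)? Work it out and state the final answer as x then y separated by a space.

[7; 1,1,1,1,1,1,14] for √58; ℓ=7 ⇒ convergent index 13
k=0  a_k=7  p_k/q_k = 7/1
k=1  a_k=1  p_k/q_k = 8/1
…
k=3  a_k=1  p_k/q_k = 23/3
k=4  a_k=1  p_k/q_k = 38/5
k=5  a_k=1  p_k/q_k = 61/8
k=6  a_k=1  p_k/q_k = 99/13
k=7  a_k=14  p_k/q_k = 1447/190
k=8  a_k=1  p_k/q_k = 1546/203
…
k=10  a_k=1  p_k/q_k = 4539/596
k=11  a_k=1  p_k/q_k = 7532/989
k=12  a_k=1  p_k/q_k = 12071/1585
k=13  a_k=1  p_k/q_k = 19603/2574
→ (19603, 2574).  Check: 19603²=384277609, 58·2574²=384277608, difference 1.

19603 2574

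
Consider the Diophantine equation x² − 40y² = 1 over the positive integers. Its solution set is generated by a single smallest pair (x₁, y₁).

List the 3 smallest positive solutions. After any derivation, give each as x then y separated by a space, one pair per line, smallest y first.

19 3
721 114
27379 4329

√40 = [6; 3,12, …], period ℓ=2 (even) → k=1
k=0  a_k=6  p_k/q_k = 6/1
k=1  a_k=3  p_k/q_k = 19/3
fundamental: x₁=19, y₁=3  (since 361 − 40·9 = 1)
n=2: (19,3)∘(19,3) = (19·19+40·3·3, 19·3+3·19) = (721,114)
n=3: (721,114)∘(19,3) = (19·721+40·3·114, 19·114+3·721) = (27379,4329)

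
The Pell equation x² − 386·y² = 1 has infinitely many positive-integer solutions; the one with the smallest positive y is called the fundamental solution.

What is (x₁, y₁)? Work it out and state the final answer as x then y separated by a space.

√386 → a₀=19, period (1,1,1,4,1,18,1,4,1,1,1,38); ℓ=12 even so k=11
a_0=19:  p_0=19·1+0=19,  q_0=19·0+1=1
a_1=1:  p_1=1·19+1=20,  q_1=1·1+0=1
…
a_3=1:  p_3=1·39+20=59,  q_3=1·2+1=3
a_4=4:  p_4=4·59+39=275,  q_4=4·3+2=14
a_5=1:  p_5=1·275+59=334,  q_5=1·14+3=17
…
a_8=4:  p_8=4·6621+6287=32771,  q_8=4·337+320=1668
…
a_10=1:  p_10=1·39392+32771=72163,  q_10=1·2005+1668=3673
a_11=1:  p_11=1·72163+39392=111555,  q_11=1·3673+2005=5678
fundamental: x₁=111555, y₁=5678  (since 12444518025 − 386·32239684 = 1)

111555 5678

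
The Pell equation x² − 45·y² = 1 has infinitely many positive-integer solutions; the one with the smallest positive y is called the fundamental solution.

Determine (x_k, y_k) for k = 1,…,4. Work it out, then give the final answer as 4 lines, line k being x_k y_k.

161 24
51841 7728
16692641 2488392
5374978561 801254496

d=45: √d = [6; 1,2,2,2,1,12] (ℓ=6, even), read p_5/q_5
step 0: (6, 1)  from 6·(1,0) + (0,1)
step 1: (7, 1)  from 1·(6,1) + (1,0)
step 2: (20, 3)  from 2·(7,1) + (6,1)
…
step 4: (114, 17)  from 2·(47,7) + (20,3)
step 5: (161, 24)  from 1·(114,17) + (47,7)
fundamental: x₁=161, y₁=24  (since 25921 − 45·576 = 1)
(x_2, y_2) = (161·161 + 45·24·24, 161·24 + 24·161) = (51841, 7728)
(x_3, y_3) = (161·51841 + 45·24·7728, 161·7728 + 24·51841) = (16692641, 2488392)
(x_4, y_4) = (161·16692641 + 45·24·2488392, 161·2488392 + 24·16692641) = (5374978561, 801254496)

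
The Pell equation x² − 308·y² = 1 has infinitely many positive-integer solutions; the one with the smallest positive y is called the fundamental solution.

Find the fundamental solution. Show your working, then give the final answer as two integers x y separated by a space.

351 20

√308 = [17; 1,1,4,1,1,34, …], period ℓ=6 (even) → k=5
i=0: a=17 ⇒ p=17, q=1
i=1: a=1 ⇒ p=18, q=1
i=2: a=1 ⇒ p=35, q=2
…
i=4: a=1 ⇒ p=193, q=11
i=5: a=1 ⇒ p=351, q=20
(x₁, y₁) = (351, 20);  351² − 308·20² = 1 ✓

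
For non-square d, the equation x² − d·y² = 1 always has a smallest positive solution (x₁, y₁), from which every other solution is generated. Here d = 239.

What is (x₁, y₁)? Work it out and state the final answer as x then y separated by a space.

[15; 2,5,1,2,4,15,4,2,1,5,2,30] for √239; ℓ=12 ⇒ convergent index 11
k=0  a_k=15  p_k/q_k = 15/1
…
k=3  a_k=1  p_k/q_k = 201/13
k=4  a_k=2  p_k/q_k = 572/37
…
k=7  a_k=4  p_k/q_k = 154117/9969
k=8  a_k=2  p_k/q_k = 346141/22390
k=9  a_k=1  p_k/q_k = 500258/32359
k=10  a_k=5  p_k/q_k = 2847431/184185
k=11  a_k=2  p_k/q_k = 6195120/400729
fundamental: x₁=6195120, y₁=400729  (since 38379511814400 − 239·160583731441 = 1)

6195120 400729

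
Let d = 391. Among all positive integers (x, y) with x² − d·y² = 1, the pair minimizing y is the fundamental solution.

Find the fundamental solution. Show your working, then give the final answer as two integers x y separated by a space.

√391 → a₀=19, period (1,3,2,2,1,…,3,1,38); ℓ=16 even so k=15
a_0=19:  p_0=19·1+0=19,  q_0=19·0+1=1
…
a_2=3:  p_2=3·20+19=79,  q_2=3·1+1=4
…
a_4=2:  p_4=2·178+79=435,  q_4=2·9+4=22
…
a_6=1:  p_6=1·613+435=1048,  q_6=1·31+22=53
…
a_9=2:  p_9=2·52519+2709=107747,  q_9=2·2656+137=5449
a_10=1:  p_10=1·107747+52519=160266,  q_10=1·5449+2656=8105
…
a_12=2:  p_12=2·268013+160266=696292,  q_12=2·13554+8105=35213
…
a_14=3:  p_14=3·1660597+696292=5678083,  q_14=3·83980+35213=287153
a_15=1:  p_15=1·5678083+1660597=7338680,  q_15=1·287153+83980=371133
(x₁, y₁) = (7338680, 371133);  7338680² − 391·371133² = 1 ✓

7338680 371133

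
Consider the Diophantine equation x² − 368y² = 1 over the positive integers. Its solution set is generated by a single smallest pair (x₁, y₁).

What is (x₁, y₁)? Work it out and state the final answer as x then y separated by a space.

1151 60

d=368: √d = [19; 5,2,5,38] (ℓ=4, even), read p_3/q_3
step 0: (19, 1)  from 19·(1,0) + (0,1)
step 1: (96, 5)  from 5·(19,1) + (1,0)
step 2: (211, 11)  from 2·(96,5) + (19,1)
step 3: (1151, 60)  from 5·(211,11) + (96,5)
(x₁, y₁) = (1151, 60);  1151² − 368·60² = 1 ✓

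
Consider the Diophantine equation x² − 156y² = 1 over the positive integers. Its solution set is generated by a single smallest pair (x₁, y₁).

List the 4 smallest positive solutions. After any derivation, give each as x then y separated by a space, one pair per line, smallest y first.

25 2
1249 100
62425 4998
3120001 249800

[12; 2,24] for √156; ℓ=2 ⇒ convergent index 1
a_0=12:  p_0=12·1+0=12,  q_0=12·0+1=1
a_1=2:  p_1=2·12+1=25,  q_1=2·1+0=2
→ (25, 2).  Check: 25²=625, 156·2²=624, difference 1.
n=2: (25,2)∘(25,2) = (25·25+156·2·2, 25·2+2·25) = (1249,100)
n=3: (1249,100)∘(25,2) = (25·1249+156·2·100, 25·100+2·1249) = (62425,4998)
n=4: (62425,4998)∘(25,2) = (25·62425+156·2·4998, 25·4998+2·62425) = (3120001,249800)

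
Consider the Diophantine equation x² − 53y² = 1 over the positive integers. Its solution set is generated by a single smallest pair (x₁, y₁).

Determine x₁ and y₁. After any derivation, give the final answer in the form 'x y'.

66249 9100

[7; 3,1,1,3,14] for √53; ℓ=5 ⇒ convergent index 9
a_0=7:  p_0=7·1+0=7,  q_0=7·0+1=1
…
a_7=1:  p_7=1·7979+2599=10578,  q_7=1·1096+357=1453
a_8=1:  p_8=1·10578+7979=18557,  q_8=1·1453+1096=2549
a_9=3:  p_9=3·18557+10578=66249,  q_9=3·2549+1453=9100
→ (66249, 9100).  Check: 66249²=4388930001, 53·9100²=4388930000, difference 1.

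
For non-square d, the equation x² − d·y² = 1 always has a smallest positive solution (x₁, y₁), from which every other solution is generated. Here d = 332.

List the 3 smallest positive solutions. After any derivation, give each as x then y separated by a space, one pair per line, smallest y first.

13447 738
361643617 19847772
9726043422151 533785979430

d=332: √d = [18; 4,1,1,8,1,1,4,36] (ℓ=8, even), read p_7/q_7
k=0  a_k=18  p_k/q_k = 18/1
…
k=3  a_k=1  p_k/q_k = 164/9
k=4  a_k=8  p_k/q_k = 1403/77
k=5  a_k=1  p_k/q_k = 1567/86
k=6  a_k=1  p_k/q_k = 2970/163
k=7  a_k=4  p_k/q_k = 13447/738
fundamental: x₁=13447, y₁=738  (since 180821809 − 332·544644 = 1)
n=2: (13447,738)∘(13447,738) = (13447·13447+332·738·738, 13447·738+738·13447) = (361643617,19847772)
n=3: (361643617,19847772)∘(13447,738) = (13447·361643617+332·738·19847772, 13447·19847772+738·361643617) = (9726043422151,533785979430)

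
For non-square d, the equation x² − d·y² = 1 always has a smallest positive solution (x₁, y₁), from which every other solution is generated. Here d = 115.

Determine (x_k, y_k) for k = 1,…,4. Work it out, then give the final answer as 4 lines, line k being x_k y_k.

1126 105
2535751 236460
5710510126 532507815
12860066268001 1199207362920

√115 = [10; 1,2,1,1,1,1,1,2,1,20, …], period ℓ=10 (even) → k=9
i=0: a=10 ⇒ p=10, q=1
i=1: a=1 ⇒ p=11, q=1
…
i=8: a=2 ⇒ p=815, q=76
i=9: a=1 ⇒ p=1126, q=105
→ (1126, 105).  Check: 1126²=1267876, 115·105²=1267875, difference 1.
k=2:  x_2 = 1126·1126+115·105·105 = 2535751,  y_2 = 1126·105+105·1126 = 236460
k=3:  x_3 = 1126·2535751+115·105·236460 = 5710510126,  y_3 = 1126·236460+105·2535751 = 532507815
k=4:  x_4 = 1126·5710510126+115·105·532507815 = 12860066268001,  y_4 = 1126·532507815+105·5710510126 = 1199207362920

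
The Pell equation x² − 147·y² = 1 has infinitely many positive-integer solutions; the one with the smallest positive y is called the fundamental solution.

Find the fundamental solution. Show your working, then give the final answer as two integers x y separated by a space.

d=147: √d = [12; 8,24] (ℓ=2, even), read p_1/q_1
k=0  a_k=12  p_k/q_k = 12/1
k=1  a_k=8  p_k/q_k = 97/8
(x₁, y₁) = (97, 8);  97² − 147·8² = 1 ✓

97 8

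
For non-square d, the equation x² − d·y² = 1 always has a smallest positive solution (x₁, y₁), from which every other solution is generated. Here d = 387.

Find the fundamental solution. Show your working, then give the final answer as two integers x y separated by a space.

3482 177

d=387: √d = [19; 1,2,19,2,1,38] (ℓ=6, even), read p_5/q_5
step 0: (19, 1)  from 19·(1,0) + (0,1)
…
step 3: (1141, 58)  from 19·(59,3) + (20,1)
step 4: (2341, 119)  from 2·(1141,58) + (59,3)
step 5: (3482, 177)  from 1·(2341,119) + (1141,58)
fundamental: x₁=3482, y₁=177  (since 12124324 − 387·31329 = 1)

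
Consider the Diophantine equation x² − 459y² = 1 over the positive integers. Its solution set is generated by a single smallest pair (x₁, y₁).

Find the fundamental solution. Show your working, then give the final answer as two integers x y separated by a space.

499850 23331

√459 = [21; 2,2,1,4,21,4,1,2,2,42, …], period ℓ=10 (even) → k=9
step 0: (21, 1)  from 21·(1,0) + (0,1)
…
step 3: (150, 7)  from 1·(107,5) + (43,2)
…
step 7: (75692, 3533)  from 1·(60695,2833) + (14997,700)
step 8: (212079, 9899)  from 2·(75692,3533) + (60695,2833)
step 9: (499850, 23331)  from 2·(212079,9899) + (75692,3533)
→ (499850, 23331).  Check: 499850²=249850022500, 459·23331²=249850022499, difference 1.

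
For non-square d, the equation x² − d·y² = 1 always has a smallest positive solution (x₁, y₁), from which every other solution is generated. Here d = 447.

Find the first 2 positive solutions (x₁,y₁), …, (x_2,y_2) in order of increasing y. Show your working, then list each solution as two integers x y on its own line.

148 7
43807 2072

d=447: √d = [21; 7,42] (ℓ=2, even), read p_1/q_1
a_0=21:  p_0=21·1+0=21,  q_0=21·0+1=1
a_1=7:  p_1=7·21+1=148,  q_1=7·1+0=7
(x₁, y₁) = (148, 7);  148² − 447·7² = 1 ✓
k=2:  x_2 = 148·148+447·7·7 = 43807,  y_2 = 148·7+7·148 = 2072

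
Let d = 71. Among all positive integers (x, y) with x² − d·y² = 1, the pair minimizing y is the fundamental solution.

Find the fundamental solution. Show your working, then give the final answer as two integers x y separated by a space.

3480 413

d=71: √d = [8; 2,2,1,7,1,2,2,16] (ℓ=8, even), read p_7/q_7
i=0: a=8 ⇒ p=8, q=1
i=1: a=2 ⇒ p=17, q=2
i=2: a=2 ⇒ p=42, q=5
…
i=5: a=1 ⇒ p=514, q=61
i=6: a=2 ⇒ p=1483, q=176
i=7: a=2 ⇒ p=3480, q=413
fundamental: x₁=3480, y₁=413  (since 12110400 − 71·170569 = 1)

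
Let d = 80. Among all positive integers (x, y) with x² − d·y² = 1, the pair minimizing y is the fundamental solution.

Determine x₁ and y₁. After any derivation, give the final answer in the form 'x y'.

9 1

[8; 1,16] for √80; ℓ=2 ⇒ convergent index 1
i=0: a=8 ⇒ p=8, q=1
i=1: a=1 ⇒ p=9, q=1
fundamental: x₁=9, y₁=1  (since 81 − 80·1 = 1)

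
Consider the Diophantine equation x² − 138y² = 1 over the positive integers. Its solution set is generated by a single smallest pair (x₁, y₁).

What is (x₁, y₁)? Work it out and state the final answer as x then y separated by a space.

47 4

√138 = [11; 1,2,1,22, …], period ℓ=4 (even) → k=3
step 0: (11, 1)  from 11·(1,0) + (0,1)
step 1: (12, 1)  from 1·(11,1) + (1,0)
step 2: (35, 3)  from 2·(12,1) + (11,1)
step 3: (47, 4)  from 1·(35,3) + (12,1)
fundamental: x₁=47, y₁=4  (since 2209 − 138·16 = 1)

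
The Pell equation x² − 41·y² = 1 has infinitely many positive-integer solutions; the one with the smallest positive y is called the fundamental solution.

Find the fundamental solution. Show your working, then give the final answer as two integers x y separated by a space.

√41 → a₀=6, period (2,2,12); ℓ=3 odd so k=5
i=0: a=6 ⇒ p=6, q=1
…
i=2: a=2 ⇒ p=32, q=5
i=3: a=12 ⇒ p=397, q=62
i=4: a=2 ⇒ p=826, q=129
i=5: a=2 ⇒ p=2049, q=320
(x₁, y₁) = (2049, 320);  2049² − 41·320² = 1 ✓

2049 320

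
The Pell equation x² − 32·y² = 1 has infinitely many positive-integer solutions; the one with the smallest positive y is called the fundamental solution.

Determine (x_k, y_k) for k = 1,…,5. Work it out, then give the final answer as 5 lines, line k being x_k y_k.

[5; 1,1,1,10] for √32; ℓ=4 ⇒ convergent index 3
step 0: (5, 1)  from 5·(1,0) + (0,1)
…
step 2: (11, 2)  from 1·(6,1) + (5,1)
step 3: (17, 3)  from 1·(11,2) + (6,1)
(x₁, y₁) = (17, 3);  17² − 32·3² = 1 ✓
n=2: (17,3)∘(17,3) = (17·17+32·3·3, 17·3+3·17) = (577,102)
n=3: (577,102)∘(17,3) = (17·577+32·3·102, 17·102+3·577) = (19601,3465)
n=4: (19601,3465)∘(17,3) = (17·19601+32·3·3465, 17·3465+3·19601) = (665857,117708)
n=5: (665857,117708)∘(17,3) = (17·665857+32·3·117708, 17·117708+3·665857) = (22619537,3998607)

17 3
577 102
19601 3465
665857 117708
22619537 3998607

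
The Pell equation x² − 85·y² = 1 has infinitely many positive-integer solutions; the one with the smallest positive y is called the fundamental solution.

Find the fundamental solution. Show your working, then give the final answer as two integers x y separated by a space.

285769 30996

√85 → a₀=9, period (4,1,1,4,18); ℓ=5 odd so k=9
k=0  a_k=9  p_k/q_k = 9/1
…
k=8  a_k=1  p_k/q_k = 62739/6805
k=9  a_k=4  p_k/q_k = 285769/30996
→ (285769, 30996).  Check: 285769²=81663921361, 85·30996²=81663921360, difference 1.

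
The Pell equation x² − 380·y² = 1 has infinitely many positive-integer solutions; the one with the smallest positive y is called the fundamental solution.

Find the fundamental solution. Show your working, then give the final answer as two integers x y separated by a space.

√380 → a₀=19, period (2,38); ℓ=2 even so k=1
a_0=19:  p_0=19·1+0=19,  q_0=19·0+1=1
a_1=2:  p_1=2·19+1=39,  q_1=2·1+0=2
→ (39, 2).  Check: 39²=1521, 380·2²=1520, difference 1.

39 2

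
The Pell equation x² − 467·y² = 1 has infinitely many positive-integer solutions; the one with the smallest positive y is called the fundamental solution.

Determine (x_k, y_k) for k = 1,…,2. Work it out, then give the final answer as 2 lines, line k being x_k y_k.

[21; 1,1,1,1,3,…,1,1,42] for √467; ℓ=14 ⇒ convergent index 13
k=0  a_k=21  p_k/q_k = 21/1
k=1  a_k=1  p_k/q_k = 22/1
…
k=3  a_k=1  p_k/q_k = 65/3
k=4  a_k=1  p_k/q_k = 108/5
k=5  a_k=3  p_k/q_k = 389/18
k=6  a_k=3  p_k/q_k = 1275/59
…
k=8  a_k=3  p_k/q_k = 82767/3830
k=9  a_k=3  p_k/q_k = 275465/12747
k=10  a_k=1  p_k/q_k = 358232/16577
k=11  a_k=1  p_k/q_k = 633697/29324
k=12  a_k=1  p_k/q_k = 991929/45901
k=13  a_k=1  p_k/q_k = 1625626/75225
fundamental: x₁=1625626, y₁=75225  (since 2642659891876 − 467·5658800625 = 1)
(1625626+75225√467)^2 = 5285319783751 + 244575431700√467

1625626 75225
5285319783751 244575431700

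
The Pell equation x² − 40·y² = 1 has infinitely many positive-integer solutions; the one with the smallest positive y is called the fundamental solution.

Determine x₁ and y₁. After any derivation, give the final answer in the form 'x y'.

19 3

√40 → a₀=6, period (3,12); ℓ=2 even so k=1
i=0: a=6 ⇒ p=6, q=1
i=1: a=3 ⇒ p=19, q=3
fundamental: x₁=19, y₁=3  (since 361 − 40·9 = 1)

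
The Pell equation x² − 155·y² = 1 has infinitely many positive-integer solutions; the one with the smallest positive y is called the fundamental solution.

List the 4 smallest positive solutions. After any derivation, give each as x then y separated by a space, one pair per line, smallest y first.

249 20
124001 9960
61752249 4960060
30752496001 2470099920

d=155: √d = [12; 2,4,2,24] (ℓ=4, even), read p_3/q_3
k=0  a_k=12  p_k/q_k = 12/1
k=1  a_k=2  p_k/q_k = 25/2
k=2  a_k=4  p_k/q_k = 112/9
k=3  a_k=2  p_k/q_k = 249/20
(x₁, y₁) = (249, 20);  249² − 155·20² = 1 ✓
(x_2, y_2) = (249·249 + 155·20·20, 249·20 + 20·249) = (124001, 9960)
(x_3, y_3) = (249·124001 + 155·20·9960, 249·9960 + 20·124001) = (61752249, 4960060)
(x_4, y_4) = (249·61752249 + 155·20·4960060, 249·4960060 + 20·61752249) = (30752496001, 2470099920)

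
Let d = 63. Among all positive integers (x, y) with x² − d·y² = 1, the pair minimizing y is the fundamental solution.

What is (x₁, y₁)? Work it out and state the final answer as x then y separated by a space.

d=63: √d = [7; 1,14] (ℓ=2, even), read p_1/q_1
k=0  a_k=7  p_k/q_k = 7/1
k=1  a_k=1  p_k/q_k = 8/1
fundamental: x₁=8, y₁=1  (since 64 − 63·1 = 1)

8 1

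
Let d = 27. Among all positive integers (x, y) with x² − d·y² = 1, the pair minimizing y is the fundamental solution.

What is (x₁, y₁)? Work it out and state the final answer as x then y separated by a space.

d=27: √d = [5; 5,10] (ℓ=2, even), read p_1/q_1
a_0=5:  p_0=5·1+0=5,  q_0=5·0+1=1
a_1=5:  p_1=5·5+1=26,  q_1=5·1+0=5
fundamental: x₁=26, y₁=5  (since 676 − 27·25 = 1)

26 5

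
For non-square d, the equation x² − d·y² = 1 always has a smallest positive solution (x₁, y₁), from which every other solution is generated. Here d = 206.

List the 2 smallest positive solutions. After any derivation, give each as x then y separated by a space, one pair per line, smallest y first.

[14; 2,1,5,14,5,1,2,28] for √206; ℓ=8 ⇒ convergent index 7
i=0: a=14 ⇒ p=14, q=1
…
i=4: a=14 ⇒ p=3459, q=241
…
i=6: a=1 ⇒ p=20998, q=1463
i=7: a=2 ⇒ p=59535, q=4148
(x₁, y₁) = (59535, 4148);  59535² − 206·4148² = 1 ✓
k=2:  x_2 = 59535·59535+206·4148·4148 = 7088832449,  y_2 = 59535·4148+4148·59535 = 493902360

59535 4148
7088832449 493902360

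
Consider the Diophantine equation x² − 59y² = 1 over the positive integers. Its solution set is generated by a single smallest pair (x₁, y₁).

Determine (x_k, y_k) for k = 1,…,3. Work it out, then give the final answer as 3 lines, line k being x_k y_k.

530 69
561799 73140
595506410 77528331

[7; 1,2,7,2,1,14] for √59; ℓ=6 ⇒ convergent index 5
step 0: (7, 1)  from 7·(1,0) + (0,1)
…
step 3: (169, 22)  from 7·(23,3) + (8,1)
step 4: (361, 47)  from 2·(169,22) + (23,3)
step 5: (530, 69)  from 1·(361,47) + (169,22)
(x₁, y₁) = (530, 69);  530² − 59·69² = 1 ✓
n=2: (530,69)∘(530,69) = (530·530+59·69·69, 530·69+69·530) = (561799,73140)
n=3: (561799,73140)∘(530,69) = (530·561799+59·69·73140, 530·73140+69·561799) = (595506410,77528331)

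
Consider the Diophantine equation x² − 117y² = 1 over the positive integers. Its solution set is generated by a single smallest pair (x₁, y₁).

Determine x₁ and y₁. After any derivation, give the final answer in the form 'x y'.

649 60

d=117: √d = [10; 1,4,2,4,1,20] (ℓ=6, even), read p_5/q_5
i=0: a=10 ⇒ p=10, q=1
i=1: a=1 ⇒ p=11, q=1
i=2: a=4 ⇒ p=54, q=5
i=3: a=2 ⇒ p=119, q=11
i=4: a=4 ⇒ p=530, q=49
i=5: a=1 ⇒ p=649, q=60
(x₁, y₁) = (649, 60);  649² − 117·60² = 1 ✓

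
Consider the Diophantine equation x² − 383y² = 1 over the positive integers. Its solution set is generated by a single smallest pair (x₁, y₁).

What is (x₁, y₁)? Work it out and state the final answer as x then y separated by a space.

[19; 1,1,3,19,3,1,1,38] for √383; ℓ=8 ⇒ convergent index 7
step 0: (19, 1)  from 19·(1,0) + (0,1)
…
step 2: (39, 2)  from 1·(20,1) + (19,1)
…
step 4: (2642, 135)  from 19·(137,7) + (39,2)
…
step 6: (10705, 547)  from 1·(8063,412) + (2642,135)
step 7: (18768, 959)  from 1·(10705,547) + (8063,412)
(x₁, y₁) = (18768, 959);  18768² − 383·959² = 1 ✓

18768 959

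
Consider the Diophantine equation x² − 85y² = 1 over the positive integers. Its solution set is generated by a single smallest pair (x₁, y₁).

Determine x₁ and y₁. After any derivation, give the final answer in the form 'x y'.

√85 → a₀=9, period (4,1,1,4,18); ℓ=5 odd so k=9
a_0=9:  p_0=9·1+0=9,  q_0=9·0+1=1
…
a_2=1:  p_2=1·37+9=46,  q_2=1·4+1=5
…
a_5=18:  p_5=18·378+83=6887,  q_5=18·41+9=747
a_6=4:  p_6=4·6887+378=27926,  q_6=4·747+41=3029
a_7=1:  p_7=1·27926+6887=34813,  q_7=1·3029+747=3776
a_8=1:  p_8=1·34813+27926=62739,  q_8=1·3776+3029=6805
a_9=4:  p_9=4·62739+34813=285769,  q_9=4·6805+3776=30996
fundamental: x₁=285769, y₁=30996  (since 81663921361 − 85·960752016 = 1)

285769 30996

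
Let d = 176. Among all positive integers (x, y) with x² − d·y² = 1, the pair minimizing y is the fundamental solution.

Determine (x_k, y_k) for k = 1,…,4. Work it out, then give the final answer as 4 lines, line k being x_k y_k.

√176 = [13; 3,1,3,26, …], period ℓ=4 (even) → k=3
i=0: a=13 ⇒ p=13, q=1
…
i=2: a=1 ⇒ p=53, q=4
i=3: a=3 ⇒ p=199, q=15
(x₁, y₁) = (199, 15);  199² − 176·15² = 1 ✓
k=2:  x_2 = 199·199+176·15·15 = 79201,  y_2 = 199·15+15·199 = 5970
k=3:  x_3 = 199·79201+176·15·5970 = 31521799,  y_3 = 199·5970+15·79201 = 2376045
k=4:  x_4 = 199·31521799+176·15·2376045 = 12545596801,  y_4 = 199·2376045+15·31521799 = 945659940

199 15
79201 5970
31521799 2376045
12545596801 945659940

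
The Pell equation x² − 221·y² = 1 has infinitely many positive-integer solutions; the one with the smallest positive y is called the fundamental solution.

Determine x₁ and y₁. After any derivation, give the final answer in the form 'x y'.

1665 112

√221 → a₀=14, period (1,6,2,6,1,28); ℓ=6 even so k=5
a_0=14:  p_0=14·1+0=14,  q_0=14·0+1=1
a_1=1:  p_1=1·14+1=15,  q_1=1·1+0=1
a_2=6:  p_2=6·15+14=104,  q_2=6·1+1=7
a_3=2:  p_3=2·104+15=223,  q_3=2·7+1=15
a_4=6:  p_4=6·223+104=1442,  q_4=6·15+7=97
a_5=1:  p_5=1·1442+223=1665,  q_5=1·97+15=112
fundamental: x₁=1665, y₁=112  (since 2772225 − 221·12544 = 1)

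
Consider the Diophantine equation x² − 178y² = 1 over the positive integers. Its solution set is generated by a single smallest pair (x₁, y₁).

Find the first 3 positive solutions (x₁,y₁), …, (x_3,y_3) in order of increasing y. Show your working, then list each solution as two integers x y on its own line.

d=178: √d = [13; 2,1,12,1,2,26] (ℓ=6, even), read p_5/q_5
step 0: (13, 1)  from 13·(1,0) + (0,1)
step 1: (27, 2)  from 2·(13,1) + (1,0)
…
step 3: (507, 38)  from 12·(40,3) + (27,2)
step 4: (547, 41)  from 1·(507,38) + (40,3)
step 5: (1601, 120)  from 2·(547,41) + (507,38)
(x₁, y₁) = (1601, 120);  1601² − 178·120² = 1 ✓
n=2: (1601,120)∘(1601,120) = (1601·1601+178·120·120, 1601·120+120·1601) = (5126401,384240)
n=3: (5126401,384240)∘(1601,120) = (1601·5126401+178·120·384240, 1601·384240+120·5126401) = (16414734401,1230336360)

1601 120
5126401 384240
16414734401 1230336360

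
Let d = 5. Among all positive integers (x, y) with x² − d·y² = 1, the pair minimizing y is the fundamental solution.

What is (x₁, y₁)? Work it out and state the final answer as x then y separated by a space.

[2; 4] for √5; ℓ=1 ⇒ convergent index 1
step 0: (2, 1)  from 2·(1,0) + (0,1)
step 1: (9, 4)  from 4·(2,1) + (1,0)
→ (9, 4).  Check: 9²=81, 5·4²=80, difference 1.

9 4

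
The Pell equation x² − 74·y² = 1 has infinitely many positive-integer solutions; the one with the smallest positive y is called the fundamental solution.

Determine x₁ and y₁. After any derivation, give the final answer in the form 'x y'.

√74 → a₀=8, period (1,1,1,1,16); ℓ=5 odd so k=9
i=0: a=8 ⇒ p=8, q=1
i=1: a=1 ⇒ p=9, q=1
…
i=3: a=1 ⇒ p=26, q=3
i=4: a=1 ⇒ p=43, q=5
…
i=7: a=1 ⇒ p=1471, q=171
i=8: a=1 ⇒ p=2228, q=259
i=9: a=1 ⇒ p=3699, q=430
fundamental: x₁=3699, y₁=430  (since 13682601 − 74·184900 = 1)

3699 430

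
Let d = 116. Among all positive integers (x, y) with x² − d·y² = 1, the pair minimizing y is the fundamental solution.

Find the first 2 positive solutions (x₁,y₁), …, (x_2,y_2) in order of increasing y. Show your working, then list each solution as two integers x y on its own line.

9801 910
192119201 17837820

[10; 1,3,2,1,4,1,2,3,1,20] for √116; ℓ=10 ⇒ convergent index 9
step 0: (10, 1)  from 10·(1,0) + (0,1)
step 1: (11, 1)  from 1·(10,1) + (1,0)
step 2: (43, 4)  from 3·(11,1) + (10,1)
step 3: (97, 9)  from 2·(43,4) + (11,1)
step 4: (140, 13)  from 1·(97,9) + (43,4)
step 5: (657, 61)  from 4·(140,13) + (97,9)
step 6: (797, 74)  from 1·(657,61) + (140,13)
step 7: (2251, 209)  from 2·(797,74) + (657,61)
step 8: (7550, 701)  from 3·(2251,209) + (797,74)
step 9: (9801, 910)  from 1·(7550,701) + (2251,209)
→ (9801, 910).  Check: 9801²=96059601, 116·910²=96059600, difference 1.
n=2: (9801,910)∘(9801,910) = (9801·9801+116·910·910, 9801·910+910·9801) = (192119201,17837820)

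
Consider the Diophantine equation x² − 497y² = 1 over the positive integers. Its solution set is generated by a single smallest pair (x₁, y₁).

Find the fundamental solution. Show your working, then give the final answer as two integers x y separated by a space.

√497 → a₀=22, period (3,2,2,5,6,5,2,2,3,44); ℓ=10 even so k=9
k=0  a_k=22  p_k/q_k = 22/1
k=1  a_k=3  p_k/q_k = 67/3
…
k=3  a_k=2  p_k/q_k = 379/17
k=4  a_k=5  p_k/q_k = 2051/92
…
k=8  a_k=2  p_k/q_k = 352750/15823
k=9  a_k=3  p_k/q_k = 1201887/53912
(x₁, y₁) = (1201887, 53912);  1201887² − 497·53912² = 1 ✓

1201887 53912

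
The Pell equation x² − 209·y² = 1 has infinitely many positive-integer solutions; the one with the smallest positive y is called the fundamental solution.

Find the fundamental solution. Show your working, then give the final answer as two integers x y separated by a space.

46551 3220

√209 = [14; 2,5,3,2,3,5,2,28, …], period ℓ=8 (even) → k=7
i=0: a=14 ⇒ p=14, q=1
i=1: a=2 ⇒ p=29, q=2
…
i=3: a=3 ⇒ p=506, q=35
i=4: a=2 ⇒ p=1171, q=81
i=5: a=3 ⇒ p=4019, q=278
i=6: a=5 ⇒ p=21266, q=1471
i=7: a=2 ⇒ p=46551, q=3220
→ (46551, 3220).  Check: 46551²=2166995601, 209·3220²=2166995600, difference 1.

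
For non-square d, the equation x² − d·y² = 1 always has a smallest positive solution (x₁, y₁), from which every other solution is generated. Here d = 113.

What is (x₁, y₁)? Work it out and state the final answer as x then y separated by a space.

[10; 1,1,1,2,2,1,1,1,20] for √113; ℓ=9 ⇒ convergent index 17
i=0: a=10 ⇒ p=10, q=1
i=1: a=1 ⇒ p=11, q=1
i=2: a=1 ⇒ p=21, q=2
i=3: a=1 ⇒ p=32, q=3
i=4: a=2 ⇒ p=85, q=8
i=5: a=2 ⇒ p=202, q=19
i=6: a=1 ⇒ p=287, q=27
i=7: a=1 ⇒ p=489, q=46
…
i=9: a=20 ⇒ p=16009, q=1506
i=10: a=1 ⇒ p=16785, q=1579
i=11: a=1 ⇒ p=32794, q=3085
i=12: a=1 ⇒ p=49579, q=4664
…
i=14: a=2 ⇒ p=313483, q=29490
i=15: a=1 ⇒ p=445435, q=41903
i=16: a=1 ⇒ p=758918, q=71393
i=17: a=1 ⇒ p=1204353, q=113296
→ (1204353, 113296).  Check: 1204353²=1450466148609, 113·113296²=1450466148608, difference 1.

1204353 113296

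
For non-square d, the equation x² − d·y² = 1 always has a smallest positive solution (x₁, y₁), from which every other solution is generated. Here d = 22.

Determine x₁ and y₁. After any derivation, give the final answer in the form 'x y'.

d=22: √d = [4; 1,2,4,2,1,8] (ℓ=6, even), read p_5/q_5
i=0: a=4 ⇒ p=4, q=1
i=1: a=1 ⇒ p=5, q=1
i=2: a=2 ⇒ p=14, q=3
i=3: a=4 ⇒ p=61, q=13
i=4: a=2 ⇒ p=136, q=29
i=5: a=1 ⇒ p=197, q=42
(x₁, y₁) = (197, 42);  197² − 22·42² = 1 ✓

197 42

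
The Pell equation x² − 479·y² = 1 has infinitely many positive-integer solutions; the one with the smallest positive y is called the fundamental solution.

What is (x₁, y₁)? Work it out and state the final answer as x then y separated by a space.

2989440 136591

√479 → a₀=21, period (1,7,1,3,2,21,2,3,1,7,1,42); ℓ=12 even so k=11
step 0: (21, 1)  from 21·(1,0) + (0,1)
…
step 2: (175, 8)  from 7·(22,1) + (21,1)
…
step 4: (766, 35)  from 3·(197,9) + (175,8)
…
step 8: (264712, 12095)  from 3·(75879,3467) + (37075,1694)
step 9: (340591, 15562)  from 1·(264712,12095) + (75879,3467)
step 10: (2648849, 121029)  from 7·(340591,15562) + (264712,12095)
step 11: (2989440, 136591)  from 1·(2648849,121029) + (340591,15562)
fundamental: x₁=2989440, y₁=136591  (since 8936751513600 − 479·18657101281 = 1)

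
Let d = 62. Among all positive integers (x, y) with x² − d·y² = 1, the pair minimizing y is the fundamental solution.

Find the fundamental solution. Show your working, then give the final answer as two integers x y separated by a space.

63 8

√62 = [7; 1,6,1,14, …], period ℓ=4 (even) → k=3
k=0  a_k=7  p_k/q_k = 7/1
k=1  a_k=1  p_k/q_k = 8/1
k=2  a_k=6  p_k/q_k = 55/7
k=3  a_k=1  p_k/q_k = 63/8
fundamental: x₁=63, y₁=8  (since 3969 − 62·64 = 1)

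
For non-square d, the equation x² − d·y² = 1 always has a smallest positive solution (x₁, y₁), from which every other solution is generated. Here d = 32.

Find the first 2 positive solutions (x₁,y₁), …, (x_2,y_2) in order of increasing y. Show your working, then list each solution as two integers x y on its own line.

d=32: √d = [5; 1,1,1,10] (ℓ=4, even), read p_3/q_3
i=0: a=5 ⇒ p=5, q=1
…
i=2: a=1 ⇒ p=11, q=2
i=3: a=1 ⇒ p=17, q=3
(x₁, y₁) = (17, 3);  17² − 32·3² = 1 ✓
(17+3√32)^2 = 577 + 102√32

17 3
577 102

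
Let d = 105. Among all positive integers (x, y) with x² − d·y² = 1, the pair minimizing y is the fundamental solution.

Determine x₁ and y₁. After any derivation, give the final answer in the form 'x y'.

41 4

√105 = [10; 4,20, …], period ℓ=2 (even) → k=1
i=0: a=10 ⇒ p=10, q=1
i=1: a=4 ⇒ p=41, q=4
fundamental: x₁=41, y₁=4  (since 1681 − 105·16 = 1)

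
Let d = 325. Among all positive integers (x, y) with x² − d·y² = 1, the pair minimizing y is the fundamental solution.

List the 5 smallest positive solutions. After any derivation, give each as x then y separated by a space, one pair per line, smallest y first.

649 36
842401 46728
1093435849 60652908
1419278889601 78727427856
1842222905266249 102188140704180

d=325: √d = [18; 36] (ℓ=1, odd), read p_1/q_1
i=0: a=18 ⇒ p=18, q=1
i=1: a=36 ⇒ p=649, q=36
→ (649, 36).  Check: 649²=421201, 325·36²=421200, difference 1.
k=2:  x_2 = 649·649+325·36·36 = 842401,  y_2 = 649·36+36·649 = 46728
k=3:  x_3 = 649·842401+325·36·46728 = 1093435849,  y_3 = 649·46728+36·842401 = 60652908
k=4:  x_4 = 649·1093435849+325·36·60652908 = 1419278889601,  y_4 = 649·60652908+36·1093435849 = 78727427856
k=5:  x_5 = 649·1419278889601+325·36·78727427856 = 1842222905266249,  y_5 = 649·78727427856+36·1419278889601 = 102188140704180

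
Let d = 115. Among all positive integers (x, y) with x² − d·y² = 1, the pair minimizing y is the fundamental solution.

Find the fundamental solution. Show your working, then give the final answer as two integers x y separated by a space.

d=115: √d = [10; 1,2,1,1,1,1,1,2,1,20] (ℓ=10, even), read p_9/q_9
k=0  a_k=10  p_k/q_k = 10/1
k=1  a_k=1  p_k/q_k = 11/1
k=2  a_k=2  p_k/q_k = 32/3
…
k=4  a_k=1  p_k/q_k = 75/7
k=5  a_k=1  p_k/q_k = 118/11
…
k=7  a_k=1  p_k/q_k = 311/29
k=8  a_k=2  p_k/q_k = 815/76
k=9  a_k=1  p_k/q_k = 1126/105
(x₁, y₁) = (1126, 105);  1126² − 115·105² = 1 ✓

1126 105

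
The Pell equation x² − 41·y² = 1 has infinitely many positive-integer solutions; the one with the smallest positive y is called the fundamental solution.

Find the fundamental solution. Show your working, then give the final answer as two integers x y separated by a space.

√41 = [6; 2,2,12, …], period ℓ=3 (odd) → k=5
i=0: a=6 ⇒ p=6, q=1
i=1: a=2 ⇒ p=13, q=2
…
i=4: a=2 ⇒ p=826, q=129
i=5: a=2 ⇒ p=2049, q=320
→ (2049, 320).  Check: 2049²=4198401, 41·320²=4198400, difference 1.

2049 320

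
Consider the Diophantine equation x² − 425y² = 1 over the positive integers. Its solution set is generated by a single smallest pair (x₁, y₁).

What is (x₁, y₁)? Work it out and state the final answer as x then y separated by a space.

143649 6968

√425 = [20; 1,1,1,1,1,1,40, …], period ℓ=7 (odd) → k=13
step 0: (20, 1)  from 20·(1,0) + (0,1)
step 1: (21, 1)  from 1·(20,1) + (1,0)
step 2: (41, 2)  from 1·(21,1) + (20,1)
step 3: (62, 3)  from 1·(41,2) + (21,1)
step 4: (103, 5)  from 1·(62,3) + (41,2)
…
step 6: (268, 13)  from 1·(165,8) + (103,5)
step 7: (10885, 528)  from 40·(268,13) + (165,8)
step 8: (11153, 541)  from 1·(10885,528) + (268,13)
step 9: (22038, 1069)  from 1·(11153,541) + (10885,528)
…
step 11: (55229, 2679)  from 1·(33191,1610) + (22038,1069)
step 12: (88420, 4289)  from 1·(55229,2679) + (33191,1610)
step 13: (143649, 6968)  from 1·(88420,4289) + (55229,2679)
(x₁, y₁) = (143649, 6968);  143649² − 425·6968² = 1 ✓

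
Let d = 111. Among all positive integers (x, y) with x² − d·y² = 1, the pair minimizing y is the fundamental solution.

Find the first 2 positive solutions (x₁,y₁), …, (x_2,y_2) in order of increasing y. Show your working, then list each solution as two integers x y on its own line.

√111 = [10; 1,1,6,1,1,20, …], period ℓ=6 (even) → k=5
i=0: a=10 ⇒ p=10, q=1
…
i=2: a=1 ⇒ p=21, q=2
…
i=4: a=1 ⇒ p=158, q=15
i=5: a=1 ⇒ p=295, q=28
fundamental: x₁=295, y₁=28  (since 87025 − 111·784 = 1)
(x_2, y_2) = (295·295 + 111·28·28, 295·28 + 28·295) = (174049, 16520)

295 28
174049 16520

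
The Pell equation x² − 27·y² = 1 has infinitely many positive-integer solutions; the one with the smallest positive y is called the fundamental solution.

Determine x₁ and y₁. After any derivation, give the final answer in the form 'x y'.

26 5

√27 → a₀=5, period (5,10); ℓ=2 even so k=1
k=0  a_k=5  p_k/q_k = 5/1
k=1  a_k=5  p_k/q_k = 26/5
(x₁, y₁) = (26, 5);  26² − 27·5² = 1 ✓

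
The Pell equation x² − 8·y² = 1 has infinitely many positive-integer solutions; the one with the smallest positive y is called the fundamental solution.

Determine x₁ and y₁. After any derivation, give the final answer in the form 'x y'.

√8 → a₀=2, period (1,4); ℓ=2 even so k=1
a_0=2:  p_0=2·1+0=2,  q_0=2·0+1=1
a_1=1:  p_1=1·2+1=3,  q_1=1·1+0=1
→ (3, 1).  Check: 3²=9, 8·1²=8, difference 1.

3 1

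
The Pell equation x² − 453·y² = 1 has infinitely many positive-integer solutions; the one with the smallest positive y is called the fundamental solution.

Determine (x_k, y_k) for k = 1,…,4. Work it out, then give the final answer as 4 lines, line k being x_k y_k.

√453 = [21; 3,1,1,10,14,10,1,1,3,42, …], period ℓ=10 (even) → k=9
i=0: a=21 ⇒ p=21, q=1
…
i=2: a=1 ⇒ p=85, q=4
…
i=4: a=10 ⇒ p=1575, q=74
…
i=8: a=1 ⇒ p=469329, q=22051
i=9: a=3 ⇒ p=1653751, q=77700
→ (1653751, 77700).  Check: 1653751²=2734892370001, 453·77700²=2734892370000, difference 1.
(1653751+77700√453)^2 = 5469784740001 + 256992905400√453
(1653751+77700√453)^3 = 18091323967121133751 + 850004548596233100√453
(1653751+77700√453)^4 = 59837090203895614338960001 + 2811391744490881177810800√453

1653751 77700
5469784740001 256992905400
18091323967121133751 850004548596233100
59837090203895614338960001 2811391744490881177810800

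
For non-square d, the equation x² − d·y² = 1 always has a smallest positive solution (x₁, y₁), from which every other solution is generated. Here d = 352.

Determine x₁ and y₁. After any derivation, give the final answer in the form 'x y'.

[18; 1,3,5,9,5,3,1,36] for √352; ℓ=8 ⇒ convergent index 7
step 0: (18, 1)  from 18·(1,0) + (0,1)
step 1: (19, 1)  from 1·(18,1) + (1,0)
…
step 6: (59118, 3151)  from 3·(18499,986) + (3621,193)
step 7: (77617, 4137)  from 1·(59118,3151) + (18499,986)
fundamental: x₁=77617, y₁=4137  (since 6024398689 − 352·17114769 = 1)

77617 4137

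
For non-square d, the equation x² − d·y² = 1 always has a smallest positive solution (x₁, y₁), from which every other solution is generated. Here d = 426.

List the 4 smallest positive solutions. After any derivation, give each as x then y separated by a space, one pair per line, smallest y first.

88751 4300
15753480001 763258600
2796274207048751 135479928012900
496344264283813920001 24047958181382517200

d=426: √d = [20; 1,1,1,3,2,6,2,3,1,1,1,40] (ℓ=12, even), read p_11/q_11
i=0: a=20 ⇒ p=20, q=1
i=1: a=1 ⇒ p=21, q=1
…
i=3: a=1 ⇒ p=62, q=3
i=4: a=3 ⇒ p=227, q=11
i=5: a=2 ⇒ p=516, q=25
i=6: a=6 ⇒ p=3323, q=161
…
i=8: a=3 ⇒ p=24809, q=1202
i=9: a=1 ⇒ p=31971, q=1549
i=10: a=1 ⇒ p=56780, q=2751
i=11: a=1 ⇒ p=88751, q=4300
(x₁, y₁) = (88751, 4300);  88751² − 426·4300² = 1 ✓
k=2:  x_2 = 88751·88751+426·4300·4300 = 15753480001,  y_2 = 88751·4300+4300·88751 = 763258600
k=3:  x_3 = 88751·15753480001+426·4300·763258600 = 2796274207048751,  y_3 = 88751·763258600+4300·15753480001 = 135479928012900
k=4:  x_4 = 88751·2796274207048751+426·4300·135479928012900 = 496344264283813920001,  y_4 = 88751·135479928012900+4300·2796274207048751 = 24047958181382517200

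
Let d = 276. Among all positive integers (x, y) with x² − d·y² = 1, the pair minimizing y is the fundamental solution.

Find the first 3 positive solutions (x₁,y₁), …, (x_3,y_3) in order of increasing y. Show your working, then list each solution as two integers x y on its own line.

7775 468
120901249 7277400
1880014414175 113163569532

√276 = [16; 1,1,1,1,2,2,2,1,1,1,1,32, …], period ℓ=12 (even) → k=11
a_0=16:  p_0=16·1+0=16,  q_0=16·0+1=1
…
a_4=1:  p_4=1·50+33=83,  q_4=1·3+2=5
a_5=2:  p_5=2·83+50=216,  q_5=2·5+3=13
a_6=2:  p_6=2·216+83=515,  q_6=2·13+5=31
a_7=2:  p_7=2·515+216=1246,  q_7=2·31+13=75
…
a_9=1:  p_9=1·1761+1246=3007,  q_9=1·106+75=181
a_10=1:  p_10=1·3007+1761=4768,  q_10=1·181+106=287
a_11=1:  p_11=1·4768+3007=7775,  q_11=1·287+181=468
→ (7775, 468).  Check: 7775²=60450625, 276·468²=60450624, difference 1.
(x_2, y_2) = (7775·7775 + 276·468·468, 7775·468 + 468·7775) = (120901249, 7277400)
(x_3, y_3) = (7775·120901249 + 276·468·7277400, 7775·7277400 + 468·120901249) = (1880014414175, 113163569532)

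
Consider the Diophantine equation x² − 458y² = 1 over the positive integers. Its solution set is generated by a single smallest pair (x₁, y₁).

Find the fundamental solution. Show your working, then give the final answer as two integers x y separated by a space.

22899 1070

√458 → a₀=21, period (2,2,42); ℓ=3 odd so k=5
step 0: (21, 1)  from 21·(1,0) + (0,1)
…
step 4: (9181, 429)  from 2·(4537,212) + (107,5)
step 5: (22899, 1070)  from 2·(9181,429) + (4537,212)
→ (22899, 1070).  Check: 22899²=524364201, 458·1070²=524364200, difference 1.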